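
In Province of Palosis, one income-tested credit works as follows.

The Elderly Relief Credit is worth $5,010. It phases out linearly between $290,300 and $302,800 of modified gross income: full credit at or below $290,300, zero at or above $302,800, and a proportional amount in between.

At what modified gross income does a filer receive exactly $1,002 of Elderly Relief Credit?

$300,300

$1,002 is 1,002/5,010 of the full $5,010, so 4,008/5,010 of the $12,500 range has been used: income = $290,300 + $12,500 × 4,008/5,010 = $300,300.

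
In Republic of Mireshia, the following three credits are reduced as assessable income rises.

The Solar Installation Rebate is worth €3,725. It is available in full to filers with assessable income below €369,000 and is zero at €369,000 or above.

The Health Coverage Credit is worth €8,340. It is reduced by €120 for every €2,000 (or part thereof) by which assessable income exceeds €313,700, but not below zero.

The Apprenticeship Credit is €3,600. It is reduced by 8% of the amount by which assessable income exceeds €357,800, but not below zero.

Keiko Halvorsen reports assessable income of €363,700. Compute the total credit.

Solar Installation Rebate: €363,700 is below the €369,000 cutoff, so the full €3,725 applies.
Health Coverage Credit: income exceeds €313,700 by €50,000, which is 25 full-or-partial €2,000 increments; reduction = 25 × €120 = €3,000, leaving €5,340.
Apprenticeship Credit: 8% of the €5,900 excess over €357,800 is €472; credit = €3,600 − €472 = €3,128.
Total: €3,725 + €5,340 + €3,128 = €12,193.

€12,193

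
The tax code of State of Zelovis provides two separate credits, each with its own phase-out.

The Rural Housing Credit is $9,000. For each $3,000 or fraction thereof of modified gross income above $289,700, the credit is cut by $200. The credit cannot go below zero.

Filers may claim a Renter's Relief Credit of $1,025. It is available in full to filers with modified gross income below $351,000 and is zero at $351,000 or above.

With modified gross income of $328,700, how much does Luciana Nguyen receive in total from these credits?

Rural Housing Credit: income exceeds $289,700 by $39,000, which is 13 full-or-partial $3,000 increments; reduction = 13 × $200 = $2,600, leaving $6,400.
Renter's Relief Credit: $328,700 is below the $351,000 cutoff, so the full $1,025 applies.
Total: $6,400 + $1,025 = $7,425.

$7,425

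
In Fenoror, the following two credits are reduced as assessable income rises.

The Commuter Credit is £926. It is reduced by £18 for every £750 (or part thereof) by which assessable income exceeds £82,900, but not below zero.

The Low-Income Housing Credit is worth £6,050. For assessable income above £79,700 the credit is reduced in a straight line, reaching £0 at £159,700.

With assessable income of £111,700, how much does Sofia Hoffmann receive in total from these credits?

£3,854

Commuter Credit: income exceeds £82,900 by £28,800, which is 39 full-or-partial £750 increments; reduction = 39 × £18 = £702, leaving £224.
Low-Income Housing Credit: £111,700 is £32,000 into a £80,000 phase-out range, leaving 48,000/80,000 of the credit: £6,050 × 48,000/80,000 = £3,630.
Total: £224 + £3,630 = £3,854.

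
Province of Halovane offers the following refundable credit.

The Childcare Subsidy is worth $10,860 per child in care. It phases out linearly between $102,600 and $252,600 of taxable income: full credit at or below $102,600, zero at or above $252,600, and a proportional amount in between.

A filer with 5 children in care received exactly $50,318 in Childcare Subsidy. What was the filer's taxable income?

Full credit = 5 × $10,860 = $54,300.
$50,318 is 50,318/54,300 of the full $54,300, so 3,982/54,300 of the $150,000 range has been used: income = $102,600 + $150,000 × 3,982/54,300 = $113,600.

$113,600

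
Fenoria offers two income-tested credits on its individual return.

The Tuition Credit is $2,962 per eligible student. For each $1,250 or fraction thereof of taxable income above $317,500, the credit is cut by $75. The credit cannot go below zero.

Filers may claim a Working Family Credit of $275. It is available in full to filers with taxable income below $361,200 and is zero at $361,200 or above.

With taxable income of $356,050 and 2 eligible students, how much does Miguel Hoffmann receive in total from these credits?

$3,874

Tuition Credit: base = 2 × $2,962 = $5,924. income exceeds $317,500 by $38,550, which is 31 full-or-partial $1,250 increments; reduction = 31 × $75 = $2,325, leaving $3,599.
Working Family Credit: $356,050 is below the $361,200 cutoff, so the full $275 applies.
Total: $3,599 + $275 = $3,874.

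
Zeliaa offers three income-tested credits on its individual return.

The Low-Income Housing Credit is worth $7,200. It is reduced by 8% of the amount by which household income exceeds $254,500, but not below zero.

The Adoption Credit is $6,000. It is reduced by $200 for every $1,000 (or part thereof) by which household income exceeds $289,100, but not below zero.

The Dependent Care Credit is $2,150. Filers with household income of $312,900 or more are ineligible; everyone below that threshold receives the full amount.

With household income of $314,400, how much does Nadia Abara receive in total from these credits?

$3,208

Low-Income Housing Credit: 8% of the $59,900 excess over $254,500 is $4,792; credit = $7,200 − $4,792 = $2,408.
Adoption Credit: income exceeds $289,100 by $25,300, which is 26 full-or-partial $1,000 increments; reduction = 26 × $200 = $5,200, leaving $800.
Dependent Care Credit: $314,400 meets or exceeds the $312,900 cutoff, so the credit is $0.
Total: $2,408 + $800 + $0 = $3,208.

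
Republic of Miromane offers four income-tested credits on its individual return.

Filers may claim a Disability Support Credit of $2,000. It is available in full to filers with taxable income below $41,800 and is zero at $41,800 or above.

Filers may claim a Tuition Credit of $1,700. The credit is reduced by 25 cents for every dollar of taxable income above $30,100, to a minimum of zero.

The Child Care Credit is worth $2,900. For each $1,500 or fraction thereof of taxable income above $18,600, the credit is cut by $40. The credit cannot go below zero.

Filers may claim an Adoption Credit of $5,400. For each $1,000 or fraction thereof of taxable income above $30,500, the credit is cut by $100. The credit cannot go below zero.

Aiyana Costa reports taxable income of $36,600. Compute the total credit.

$9,195

Disability Support Credit: $36,600 is below the $41,800 cutoff, so the full $2,000 applies.
Tuition Credit: 25% of the $6,500 excess over $30,100 is $1,625; credit = $1,700 − $1,625 = $75.
Child Care Credit: income exceeds $18,600 by $18,000, which is 12 full-or-partial $1,500 increments; reduction = 12 × $40 = $480, leaving $2,420.
Adoption Credit: income exceeds $30,500 by $6,100, which is 7 full-or-partial $1,000 increments; reduction = 7 × $100 = $700, leaving $4,700.
Total: $2,000 + $75 + $2,420 + $4,700 = $9,195.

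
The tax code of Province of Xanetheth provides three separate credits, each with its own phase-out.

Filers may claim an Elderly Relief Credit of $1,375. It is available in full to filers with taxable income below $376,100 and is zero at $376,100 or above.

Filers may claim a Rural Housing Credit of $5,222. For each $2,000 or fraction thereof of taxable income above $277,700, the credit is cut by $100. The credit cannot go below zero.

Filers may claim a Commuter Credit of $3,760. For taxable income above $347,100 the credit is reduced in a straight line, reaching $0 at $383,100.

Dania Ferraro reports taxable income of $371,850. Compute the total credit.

Elderly Relief Credit: $371,850 is below the $376,100 cutoff, so the full $1,375 applies.
Rural Housing Credit: income exceeds $277,700 by $94,150, which is 48 full-or-partial $2,000 increments; reduction = 48 × $100 = $4,800, leaving $422.
Commuter Credit: $371,850 is $24,750 into a $36,000 phase-out range, leaving 11,250/36,000 of the credit: $3,760 × 11,250/36,000 = $1,175.
Total: $1,375 + $422 + $1,175 = $2,972.

$2,972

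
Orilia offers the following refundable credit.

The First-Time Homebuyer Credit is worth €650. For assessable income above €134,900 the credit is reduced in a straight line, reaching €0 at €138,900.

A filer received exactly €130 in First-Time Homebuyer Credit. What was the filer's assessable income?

€138,100

€130 is 130/650 of the full €650, so 520/650 of the €4,000 range has been used: income = €134,900 + €4,000 × 520/650 = €138,100.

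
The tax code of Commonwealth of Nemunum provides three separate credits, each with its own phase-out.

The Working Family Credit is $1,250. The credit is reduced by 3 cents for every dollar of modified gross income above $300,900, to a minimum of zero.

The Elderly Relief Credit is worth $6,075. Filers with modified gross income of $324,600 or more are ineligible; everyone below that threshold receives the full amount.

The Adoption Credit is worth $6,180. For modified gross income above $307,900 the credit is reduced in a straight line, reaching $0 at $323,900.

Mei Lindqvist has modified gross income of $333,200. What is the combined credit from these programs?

Working Family Credit: 3% of the $32,300 excess over $300,900 is $969; credit = $1,250 − $969 = $281.
Elderly Relief Credit: $333,200 meets or exceeds the $324,600 cutoff, so the credit is $0.
Adoption Credit: $333,200 is at or above $323,900, so the credit is $0.
Total: $281 + $0 + $0 = $281.

$281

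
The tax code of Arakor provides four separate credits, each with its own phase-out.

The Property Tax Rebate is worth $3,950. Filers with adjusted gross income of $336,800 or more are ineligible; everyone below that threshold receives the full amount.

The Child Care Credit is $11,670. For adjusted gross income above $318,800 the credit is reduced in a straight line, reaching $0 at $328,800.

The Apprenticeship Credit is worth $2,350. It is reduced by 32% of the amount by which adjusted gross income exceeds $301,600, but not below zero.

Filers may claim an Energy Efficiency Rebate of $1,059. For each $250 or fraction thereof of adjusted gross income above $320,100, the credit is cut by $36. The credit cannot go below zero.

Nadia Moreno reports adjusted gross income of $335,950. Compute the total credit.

Property Tax Rebate: $335,950 is below the $336,800 cutoff, so the full $3,950 applies.
Child Care Credit: $335,950 is at or above $328,800, so the credit is $0.
Apprenticeship Credit: 32% of the $34,350 excess over $301,600 is $10,992 ≥ base, so the credit is $0.
Energy Efficiency Rebate: income exceeds $320,100 by $15,850 → 64 increments × $36 = $2,304 ≥ base, so the credit is $0.
Total: $3,950 + $0 + $0 + $0 = $3,950.

$3,950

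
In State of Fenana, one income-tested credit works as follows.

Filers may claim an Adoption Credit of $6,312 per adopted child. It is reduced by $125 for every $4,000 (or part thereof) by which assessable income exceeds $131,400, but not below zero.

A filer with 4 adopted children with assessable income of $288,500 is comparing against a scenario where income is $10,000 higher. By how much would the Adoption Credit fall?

At $288,500 — base = 4 × $6,312 = $25,248. income exceeds $131,400 by $157,100, which is 40 full-or-partial $4,000 increments; reduction = 40 × $125 = $5,000, leaving $20,248.
At $298,500 — base = 4 × $6,312 = $25,248. income exceeds $131,400 by $167,100, which is 42 full-or-partial $4,000 increments; reduction = 42 × $125 = $5,250, leaving $19,998.
Lost: $20,248 − $19,998 = $250.

$250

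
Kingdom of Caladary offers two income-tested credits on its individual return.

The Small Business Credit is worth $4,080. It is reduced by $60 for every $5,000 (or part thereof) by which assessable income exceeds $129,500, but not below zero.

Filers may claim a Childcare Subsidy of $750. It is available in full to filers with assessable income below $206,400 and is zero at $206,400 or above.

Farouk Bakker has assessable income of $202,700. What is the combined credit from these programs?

Small Business Credit: income exceeds $129,500 by $73,200, which is 15 full-or-partial $5,000 increments; reduction = 15 × $60 = $900, leaving $3,180.
Childcare Subsidy: $202,700 is below the $206,400 cutoff, so the full $750 applies.
Total: $3,180 + $750 = $3,930.

$3,930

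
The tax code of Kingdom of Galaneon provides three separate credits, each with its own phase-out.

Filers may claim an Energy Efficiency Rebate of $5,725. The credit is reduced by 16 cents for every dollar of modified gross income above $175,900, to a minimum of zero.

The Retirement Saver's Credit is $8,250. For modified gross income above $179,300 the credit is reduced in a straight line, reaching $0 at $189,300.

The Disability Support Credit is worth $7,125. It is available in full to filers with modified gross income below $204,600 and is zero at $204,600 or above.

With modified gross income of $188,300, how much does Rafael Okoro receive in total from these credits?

$11,691

Energy Efficiency Rebate: 16% of the $12,400 excess over $175,900 is $1,984; credit = $5,725 − $1,984 = $3,741.
Retirement Saver's Credit: $188,300 is $9,000 into a $10,000 phase-out range, leaving 1,000/10,000 of the credit: $8,250 × 1,000/10,000 = $825.
Disability Support Credit: $188,300 is below the $204,600 cutoff, so the full $7,125 applies.
Total: $3,741 + $825 + $7,125 = $11,691.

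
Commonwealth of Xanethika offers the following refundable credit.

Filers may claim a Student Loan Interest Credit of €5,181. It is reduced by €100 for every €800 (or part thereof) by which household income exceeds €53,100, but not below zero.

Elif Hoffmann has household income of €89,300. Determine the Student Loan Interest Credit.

Student Loan Interest Credit: income exceeds €53,100 by €36,200, which is 46 full-or-partial €800 increments; reduction = 46 × €100 = €4,600, leaving €581.

€581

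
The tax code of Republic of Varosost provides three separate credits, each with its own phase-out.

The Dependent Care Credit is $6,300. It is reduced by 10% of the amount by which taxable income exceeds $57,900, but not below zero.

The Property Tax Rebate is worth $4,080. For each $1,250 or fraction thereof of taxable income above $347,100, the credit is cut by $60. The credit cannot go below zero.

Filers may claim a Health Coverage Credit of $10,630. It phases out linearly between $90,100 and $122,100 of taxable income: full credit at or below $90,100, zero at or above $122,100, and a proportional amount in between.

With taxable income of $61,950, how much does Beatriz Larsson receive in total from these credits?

$20,605

Dependent Care Credit: 10% of the $4,050 excess over $57,900 is $405; credit = $6,300 − $405 = $5,895.
Property Tax Rebate: $61,950 is at or below the $347,100 threshold, so the full $4,080 applies.
Health Coverage Credit: $61,950 is at or below the $90,100 threshold, so the full $10,630 applies.
Total: $5,895 + $4,080 + $10,630 = $20,605.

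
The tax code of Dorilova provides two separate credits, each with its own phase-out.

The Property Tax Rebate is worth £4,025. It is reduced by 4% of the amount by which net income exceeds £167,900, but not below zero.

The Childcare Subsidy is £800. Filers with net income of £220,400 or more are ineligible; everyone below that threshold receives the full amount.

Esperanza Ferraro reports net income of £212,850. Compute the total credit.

Property Tax Rebate: 4% of the £44,950 excess over £167,900 is £1,798; credit = £4,025 − £1,798 = £2,227.
Childcare Subsidy: £212,850 is below the £220,400 cutoff, so the full £800 applies.
Total: £2,227 + £800 = £3,027.

£3,027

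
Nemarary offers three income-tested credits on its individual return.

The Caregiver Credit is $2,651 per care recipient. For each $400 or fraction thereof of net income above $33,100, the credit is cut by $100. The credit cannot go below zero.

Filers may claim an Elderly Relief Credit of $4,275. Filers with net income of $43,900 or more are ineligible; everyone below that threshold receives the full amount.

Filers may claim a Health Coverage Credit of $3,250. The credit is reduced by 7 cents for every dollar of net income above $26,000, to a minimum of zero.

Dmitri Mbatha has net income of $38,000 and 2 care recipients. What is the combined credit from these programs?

Caregiver Credit: base = 2 × $2,651 = $5,302. income exceeds $33,100 by $4,900, which is 13 full-or-partial $400 increments; reduction = 13 × $100 = $1,300, leaving $4,002.
Elderly Relief Credit: $38,000 is below the $43,900 cutoff, so the full $4,275 applies.
Health Coverage Credit: 7% of the $12,000 excess over $26,000 is $840; credit = $3,250 − $840 = $2,410.
Total: $4,002 + $4,275 + $2,410 = $10,687.

$10,687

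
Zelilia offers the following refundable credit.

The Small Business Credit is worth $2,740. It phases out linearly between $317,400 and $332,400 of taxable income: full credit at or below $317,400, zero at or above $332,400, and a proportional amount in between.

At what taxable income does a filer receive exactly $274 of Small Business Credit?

$330,900

$274 is 274/2,740 of the full $2,740, so 2,466/2,740 of the $15,000 range has been used: income = $317,400 + $15,000 × 2,466/2,740 = $330,900.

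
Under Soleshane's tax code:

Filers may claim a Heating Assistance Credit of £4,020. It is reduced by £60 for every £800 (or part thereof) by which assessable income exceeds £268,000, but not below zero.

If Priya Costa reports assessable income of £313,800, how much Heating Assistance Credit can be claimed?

£540

Heating Assistance Credit: income exceeds £268,000 by £45,800, which is 58 full-or-partial £800 increments; reduction = 58 × £60 = £3,480, leaving £540.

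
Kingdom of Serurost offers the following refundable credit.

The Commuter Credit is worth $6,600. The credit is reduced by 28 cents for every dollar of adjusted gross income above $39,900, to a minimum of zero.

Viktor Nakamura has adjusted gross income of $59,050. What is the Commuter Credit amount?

Commuter Credit: 28% of the $19,150 excess over $39,900 is $5,362; credit = $6,600 − $5,362 = $1,238.

$1,238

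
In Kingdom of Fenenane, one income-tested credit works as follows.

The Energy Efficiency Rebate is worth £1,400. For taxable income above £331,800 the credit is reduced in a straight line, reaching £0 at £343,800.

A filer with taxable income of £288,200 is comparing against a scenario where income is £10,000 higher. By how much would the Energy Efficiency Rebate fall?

At £288,200 — £288,200 is at or below the £331,800 threshold, so the full £1,400 applies.
At £298,200 — £298,200 is at or below the £331,800 threshold, so the full £1,400 applies.
Lost: £1,400 − £1,400 = £0.

£0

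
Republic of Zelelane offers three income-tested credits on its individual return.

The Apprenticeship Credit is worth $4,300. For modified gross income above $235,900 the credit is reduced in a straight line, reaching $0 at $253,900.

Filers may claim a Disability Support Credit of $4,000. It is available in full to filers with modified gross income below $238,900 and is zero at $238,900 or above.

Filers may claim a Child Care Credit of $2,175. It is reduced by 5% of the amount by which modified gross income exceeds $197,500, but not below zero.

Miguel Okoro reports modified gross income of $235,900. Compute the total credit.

$8,555

Apprenticeship Credit: $235,900 is at or below the $235,900 threshold, so the full $4,300 applies.
Disability Support Credit: $235,900 is below the $238,900 cutoff, so the full $4,000 applies.
Child Care Credit: 5% of the $38,400 excess over $197,500 is $1,920; credit = $2,175 − $1,920 = $255.
Total: $4,300 + $4,000 + $255 = $8,555.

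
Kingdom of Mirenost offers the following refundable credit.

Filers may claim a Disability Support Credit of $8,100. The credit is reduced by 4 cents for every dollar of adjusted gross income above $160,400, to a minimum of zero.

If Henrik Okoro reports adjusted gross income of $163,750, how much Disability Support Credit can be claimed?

Disability Support Credit: 4% of the $3,350 excess over $160,400 is $134; credit = $8,100 − $134 = $7,966.

$7,966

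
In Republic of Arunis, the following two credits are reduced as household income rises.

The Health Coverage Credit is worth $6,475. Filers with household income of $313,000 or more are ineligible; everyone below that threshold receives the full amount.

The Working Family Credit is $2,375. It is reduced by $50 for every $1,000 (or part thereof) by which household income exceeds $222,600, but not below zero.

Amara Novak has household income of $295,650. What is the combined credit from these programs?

$6,475

Health Coverage Credit: $295,650 is below the $313,000 cutoff, so the full $6,475 applies.
Working Family Credit: income exceeds $222,600 by $73,050 → 74 increments × $50 = $3,700 ≥ base, so the credit is $0.
Total: $6,475 + $0 = $6,475.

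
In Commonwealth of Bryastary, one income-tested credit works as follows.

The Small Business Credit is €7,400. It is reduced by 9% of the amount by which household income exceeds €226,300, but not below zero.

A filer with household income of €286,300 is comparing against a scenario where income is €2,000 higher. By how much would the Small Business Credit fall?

€180

At €286,300 — 9% of the €60,000 excess over €226,300 is €5,400; credit = €7,400 − €5,400 = €2,000.
At €288,300 — 9% of the €62,000 excess over €226,300 is €5,580; credit = €7,400 − €5,580 = €1,820.
Lost: €2,000 − €1,820 = €180.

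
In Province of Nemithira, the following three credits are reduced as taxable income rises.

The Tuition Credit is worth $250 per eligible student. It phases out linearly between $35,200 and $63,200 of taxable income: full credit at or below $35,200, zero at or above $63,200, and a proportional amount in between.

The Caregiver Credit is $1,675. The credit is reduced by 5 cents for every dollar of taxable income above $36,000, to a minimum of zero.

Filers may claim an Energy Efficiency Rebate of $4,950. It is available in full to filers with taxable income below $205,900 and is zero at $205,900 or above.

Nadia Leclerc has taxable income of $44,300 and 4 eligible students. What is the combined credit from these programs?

$6,885

Tuition Credit: base = 4 × $250 = $1,000. $44,300 is $9,100 into a $28,000 phase-out range, leaving 18,900/28,000 of the credit: $1,000 × 18,900/28,000 = $675.
Caregiver Credit: 5% of the $8,300 excess over $36,000 is $415; credit = $1,675 − $415 = $1,260.
Energy Efficiency Rebate: $44,300 is below the $205,900 cutoff, so the full $4,950 applies.
Total: $675 + $1,260 + $4,950 = $6,885.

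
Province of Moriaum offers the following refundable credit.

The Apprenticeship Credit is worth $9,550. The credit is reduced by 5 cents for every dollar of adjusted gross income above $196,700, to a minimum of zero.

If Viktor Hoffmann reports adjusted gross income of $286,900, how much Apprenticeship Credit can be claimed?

Apprenticeship Credit: 5% of the $90,200 excess over $196,700 is $4,510; credit = $9,550 − $4,510 = $5,040.

$5,040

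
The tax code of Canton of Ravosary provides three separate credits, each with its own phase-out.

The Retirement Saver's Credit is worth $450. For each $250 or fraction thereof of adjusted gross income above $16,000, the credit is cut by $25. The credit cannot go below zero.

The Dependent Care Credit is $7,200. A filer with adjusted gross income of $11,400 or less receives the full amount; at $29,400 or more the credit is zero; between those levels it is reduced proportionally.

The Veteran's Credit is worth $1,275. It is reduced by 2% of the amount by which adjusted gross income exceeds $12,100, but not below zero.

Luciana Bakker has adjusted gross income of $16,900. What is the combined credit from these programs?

Retirement Saver's Credit: income exceeds $16,000 by $900, which is 4 full-or-partial $250 increments; reduction = 4 × $25 = $100, leaving $350.
Dependent Care Credit: $16,900 is $5,500 into a $18,000 phase-out range, leaving 12,500/18,000 of the credit: $7,200 × 12,500/18,000 = $5,000.
Veteran's Credit: 2% of the $4,800 excess over $12,100 is $96; credit = $1,275 − $96 = $1,179.
Total: $350 + $5,000 + $1,179 = $6,529.

$6,529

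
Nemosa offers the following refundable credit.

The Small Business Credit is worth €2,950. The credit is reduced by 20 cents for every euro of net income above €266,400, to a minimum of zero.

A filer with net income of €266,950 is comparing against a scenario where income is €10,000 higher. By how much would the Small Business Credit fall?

€2,000

At €266,950 — 20% of the €550 excess over €266,400 is €110; credit = €2,950 − €110 = €2,840.
At €276,950 — 20% of the €10,550 excess over €266,400 is €2,110; credit = €2,950 − €2,110 = €840.
Lost: €2,840 − €840 = €2,000.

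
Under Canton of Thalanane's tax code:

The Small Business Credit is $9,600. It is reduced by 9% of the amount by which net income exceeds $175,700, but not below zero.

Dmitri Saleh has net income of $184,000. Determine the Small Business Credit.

Small Business Credit: 9% of the $8,300 excess over $175,700 is $747; credit = $9,600 − $747 = $8,853.

$8,853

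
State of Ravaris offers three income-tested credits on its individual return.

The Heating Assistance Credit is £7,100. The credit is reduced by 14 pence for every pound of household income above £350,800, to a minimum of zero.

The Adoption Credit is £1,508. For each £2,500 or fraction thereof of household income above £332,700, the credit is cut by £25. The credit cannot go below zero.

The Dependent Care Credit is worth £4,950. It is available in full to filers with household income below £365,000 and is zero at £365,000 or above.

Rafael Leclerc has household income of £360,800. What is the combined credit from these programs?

Heating Assistance Credit: 14% of the £10,000 excess over £350,800 is £1,400; credit = £7,100 − £1,400 = £5,700.
Adoption Credit: income exceeds £332,700 by £28,100, which is 12 full-or-partial £2,500 increments; reduction = 12 × £25 = £300, leaving £1,208.
Dependent Care Credit: £360,800 is below the £365,000 cutoff, so the full £4,950 applies.
Total: £5,700 + £1,208 + £4,950 = £11,858.

£11,858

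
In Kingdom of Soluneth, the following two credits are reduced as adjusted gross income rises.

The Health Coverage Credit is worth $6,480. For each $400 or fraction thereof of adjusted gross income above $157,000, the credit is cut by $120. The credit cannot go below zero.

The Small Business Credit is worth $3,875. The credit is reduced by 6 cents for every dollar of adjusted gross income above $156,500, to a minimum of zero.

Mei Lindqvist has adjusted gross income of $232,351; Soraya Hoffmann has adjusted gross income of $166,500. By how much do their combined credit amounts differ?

Mei ($232,351): Health Coverage Credit: income exceeds $157,000 by $75,351 → 189 increments × $120 = $22,680 ≥ base, so the credit is $0. Small Business Credit: 6% of the $75,851 excess over $156,500 is $4,551.06 ≥ base, so the credit is $0. total $0 + $0 = $0
Soraya ($166,500): Health Coverage Credit: income exceeds $157,000 by $9,500, which is 24 full-or-partial $400 increments; reduction = 24 × $120 = $2,880, leaving $3,600. Small Business Credit: 6% of the $10,000 excess over $156,500 is $600; credit = $3,875 − $600 = $3,275. total $3,600 + $3,275 = $6,875
Difference: |$0 − $6,875| = $6,875.

$6,875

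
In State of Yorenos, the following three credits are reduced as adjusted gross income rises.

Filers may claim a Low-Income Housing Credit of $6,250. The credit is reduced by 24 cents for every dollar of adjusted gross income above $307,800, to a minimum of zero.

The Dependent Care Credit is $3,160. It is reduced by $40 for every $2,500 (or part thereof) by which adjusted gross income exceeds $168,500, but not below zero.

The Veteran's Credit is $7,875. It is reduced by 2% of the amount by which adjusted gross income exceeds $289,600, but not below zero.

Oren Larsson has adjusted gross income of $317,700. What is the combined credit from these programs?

Low-Income Housing Credit: 24% of the $9,900 excess over $307,800 is $2,376; credit = $6,250 − $2,376 = $3,874.
Dependent Care Credit: income exceeds $168,500 by $149,200, which is 60 full-or-partial $2,500 increments; reduction = 60 × $40 = $2,400, leaving $760.
Veteran's Credit: 2% of the $28,100 excess over $289,600 is $562; credit = $7,875 − $562 = $7,313.
Total: $3,874 + $760 + $7,313 = $11,947.

$11,947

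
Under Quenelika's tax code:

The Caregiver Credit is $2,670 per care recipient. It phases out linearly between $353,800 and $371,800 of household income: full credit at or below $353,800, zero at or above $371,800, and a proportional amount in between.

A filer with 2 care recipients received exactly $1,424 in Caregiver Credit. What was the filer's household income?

Full credit = 2 × $2,670 = $5,340.
$1,424 is 1,424/5,340 of the full $5,340, so 3,916/5,340 of the $18,000 range has been used: income = $353,800 + $18,000 × 3,916/5,340 = $367,000.

$367,000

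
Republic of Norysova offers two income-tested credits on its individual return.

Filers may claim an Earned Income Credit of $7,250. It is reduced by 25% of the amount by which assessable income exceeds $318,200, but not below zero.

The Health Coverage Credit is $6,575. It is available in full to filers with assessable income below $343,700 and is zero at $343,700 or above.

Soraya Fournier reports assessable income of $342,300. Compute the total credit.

Earned Income Credit: 25% of the $24,100 excess over $318,200 is $6,025; credit = $7,250 − $6,025 = $1,225.
Health Coverage Credit: $342,300 is below the $343,700 cutoff, so the full $6,575 applies.
Total: $1,225 + $6,575 = $7,800.

$7,800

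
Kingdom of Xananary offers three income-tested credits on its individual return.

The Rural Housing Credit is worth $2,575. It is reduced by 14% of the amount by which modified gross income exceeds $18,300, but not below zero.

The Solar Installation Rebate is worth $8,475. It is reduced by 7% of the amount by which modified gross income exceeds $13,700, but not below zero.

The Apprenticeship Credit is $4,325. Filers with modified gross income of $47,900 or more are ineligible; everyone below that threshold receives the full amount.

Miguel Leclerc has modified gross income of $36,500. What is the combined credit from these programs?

Rural Housing Credit: 14% of the $18,200 excess over $18,300 is $2,548; credit = $2,575 − $2,548 = $27.
Solar Installation Rebate: 7% of the $22,800 excess over $13,700 is $1,596; credit = $8,475 − $1,596 = $6,879.
Apprenticeship Credit: $36,500 is below the $47,900 cutoff, so the full $4,325 applies.
Total: $27 + $6,879 + $4,325 = $11,231.

$11,231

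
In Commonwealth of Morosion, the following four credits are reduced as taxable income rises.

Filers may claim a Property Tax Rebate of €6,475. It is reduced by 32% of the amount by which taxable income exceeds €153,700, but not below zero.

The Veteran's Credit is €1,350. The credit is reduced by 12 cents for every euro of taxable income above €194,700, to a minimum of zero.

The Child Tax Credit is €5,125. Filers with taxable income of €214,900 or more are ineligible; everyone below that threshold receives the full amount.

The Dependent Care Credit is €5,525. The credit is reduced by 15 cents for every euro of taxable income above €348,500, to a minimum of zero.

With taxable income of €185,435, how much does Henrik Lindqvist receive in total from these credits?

€12,000

Property Tax Rebate: 32% of the €31,735 excess over €153,700 is €10,155.20 ≥ base, so the credit is €0.
Veteran's Credit: €185,435 is at or below the €194,700 threshold, so the full €1,350 applies.
Child Tax Credit: €185,435 is below the €214,900 cutoff, so the full €5,125 applies.
Dependent Care Credit: €185,435 is at or below the €348,500 threshold, so the full €5,525 applies.
Total: €0 + €1,350 + €5,125 + €5,525 = €12,000.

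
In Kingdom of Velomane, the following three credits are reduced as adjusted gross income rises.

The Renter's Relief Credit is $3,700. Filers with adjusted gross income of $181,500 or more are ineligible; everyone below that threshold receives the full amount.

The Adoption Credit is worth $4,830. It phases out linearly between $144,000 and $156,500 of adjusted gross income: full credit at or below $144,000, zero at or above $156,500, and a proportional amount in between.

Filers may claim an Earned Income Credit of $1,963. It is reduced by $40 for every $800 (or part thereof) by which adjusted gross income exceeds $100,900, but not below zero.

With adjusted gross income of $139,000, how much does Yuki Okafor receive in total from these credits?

Renter's Relief Credit: $139,000 is below the $181,500 cutoff, so the full $3,700 applies.
Adoption Credit: $139,000 is at or below the $144,000 threshold, so the full $4,830 applies.
Earned Income Credit: income exceeds $100,900 by $38,100, which is 48 full-or-partial $800 increments; reduction = 48 × $40 = $1,920, leaving $43.
Total: $3,700 + $4,830 + $43 = $8,573.

$8,573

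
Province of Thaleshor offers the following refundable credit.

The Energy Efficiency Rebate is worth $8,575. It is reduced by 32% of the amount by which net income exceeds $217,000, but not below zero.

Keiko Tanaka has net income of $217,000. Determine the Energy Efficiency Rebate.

$8,575

Energy Efficiency Rebate: $217,000 is at or below the $217,000 threshold, so the full $8,575 applies.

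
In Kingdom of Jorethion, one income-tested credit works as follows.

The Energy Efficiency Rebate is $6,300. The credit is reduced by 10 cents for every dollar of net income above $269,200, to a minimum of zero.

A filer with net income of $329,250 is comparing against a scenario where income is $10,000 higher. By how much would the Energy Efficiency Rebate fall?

At $329,250 — 10% of the $60,050 excess over $269,200 is $6,005; credit = $6,300 − $6,005 = $295.
At $339,250 — 10% of the $70,050 excess over $269,200 is $7,005 ≥ base, so the credit is $0.
Lost: $295 − $0 = $295.

$295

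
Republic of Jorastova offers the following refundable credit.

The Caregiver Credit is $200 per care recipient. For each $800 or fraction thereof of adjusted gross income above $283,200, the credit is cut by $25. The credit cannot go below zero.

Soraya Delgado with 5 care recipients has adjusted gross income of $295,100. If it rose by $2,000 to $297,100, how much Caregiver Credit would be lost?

At $295,100 — base = 5 × $200 = $1,000. income exceeds $283,200 by $11,900, which is 15 full-or-partial $800 increments; reduction = 15 × $25 = $375, leaving $625.
At $297,100 — base = 5 × $200 = $1,000. income exceeds $283,200 by $13,900, which is 18 full-or-partial $800 increments; reduction = 18 × $25 = $450, leaving $550.
Lost: $625 − $550 = $75.

$75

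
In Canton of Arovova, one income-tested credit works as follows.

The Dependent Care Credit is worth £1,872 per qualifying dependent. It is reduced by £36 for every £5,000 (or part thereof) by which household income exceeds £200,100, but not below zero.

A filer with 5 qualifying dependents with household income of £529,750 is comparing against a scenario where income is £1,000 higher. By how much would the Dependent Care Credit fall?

At £529,750 — base = 5 × £1,872 = £9,360. income exceeds £200,100 by £329,650, which is 66 full-or-partial £5,000 increments; reduction = 66 × £36 = £2,376, leaving £6,984.
At £530,750 — base = 5 × £1,872 = £9,360. income exceeds £200,100 by £330,650, which is 67 full-or-partial £5,000 increments; reduction = 67 × £36 = £2,412, leaving £6,948.
Lost: £6,984 − £6,948 = £36.

£36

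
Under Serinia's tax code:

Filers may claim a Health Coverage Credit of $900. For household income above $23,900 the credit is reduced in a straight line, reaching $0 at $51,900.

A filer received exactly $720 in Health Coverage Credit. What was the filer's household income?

$720 is 720/900 of the full $900, so 180/900 of the $28,000 range has been used: income = $23,900 + $28,000 × 180/900 = $29,500.

$29,500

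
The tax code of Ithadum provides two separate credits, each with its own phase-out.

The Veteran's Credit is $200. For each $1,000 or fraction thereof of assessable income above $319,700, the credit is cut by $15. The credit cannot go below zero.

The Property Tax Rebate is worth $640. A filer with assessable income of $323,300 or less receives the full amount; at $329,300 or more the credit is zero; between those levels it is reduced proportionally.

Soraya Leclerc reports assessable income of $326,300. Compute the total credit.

Veteran's Credit: income exceeds $319,700 by $6,600, which is 7 full-or-partial $1,000 increments; reduction = 7 × $15 = $105, leaving $95.
Property Tax Rebate: $326,300 is $3,000 into a $6,000 phase-out range, leaving 3,000/6,000 of the credit: $640 × 3,000/6,000 = $320.
Total: $95 + $320 = $415.

$415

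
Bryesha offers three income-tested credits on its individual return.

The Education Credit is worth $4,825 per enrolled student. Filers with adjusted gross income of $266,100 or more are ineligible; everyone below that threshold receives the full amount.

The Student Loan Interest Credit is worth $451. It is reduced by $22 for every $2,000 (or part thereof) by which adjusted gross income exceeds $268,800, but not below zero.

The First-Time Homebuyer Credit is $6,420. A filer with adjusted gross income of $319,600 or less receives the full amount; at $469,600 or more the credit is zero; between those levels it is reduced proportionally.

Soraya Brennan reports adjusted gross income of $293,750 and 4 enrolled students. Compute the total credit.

$6,585

Education Credit: base = 4 × $4,825 = $19,300. $293,750 meets or exceeds the $266,100 cutoff, so the credit is $0.
Student Loan Interest Credit: income exceeds $268,800 by $24,950, which is 13 full-or-partial $2,000 increments; reduction = 13 × $22 = $286, leaving $165.
First-Time Homebuyer Credit: $293,750 is at or below the $319,600 threshold, so the full $6,420 applies.
Total: $0 + $165 + $6,420 = $6,585.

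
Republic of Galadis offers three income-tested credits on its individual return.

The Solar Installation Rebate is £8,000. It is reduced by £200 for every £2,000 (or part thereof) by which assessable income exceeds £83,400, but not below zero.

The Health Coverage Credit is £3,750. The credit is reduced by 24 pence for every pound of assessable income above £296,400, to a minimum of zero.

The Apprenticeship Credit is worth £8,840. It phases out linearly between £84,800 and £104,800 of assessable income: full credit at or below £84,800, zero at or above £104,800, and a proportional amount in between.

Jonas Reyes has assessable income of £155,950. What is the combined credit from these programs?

Solar Installation Rebate: income exceeds £83,400 by £72,550, which is 37 full-or-partial £2,000 increments; reduction = 37 × £200 = £7,400, leaving £600.
Health Coverage Credit: £155,950 is at or below the £296,400 threshold, so the full £3,750 applies.
Apprenticeship Credit: £155,950 is at or above £104,800, so the credit is £0.
Total: £600 + £3,750 + £0 = £4,350.

£4,350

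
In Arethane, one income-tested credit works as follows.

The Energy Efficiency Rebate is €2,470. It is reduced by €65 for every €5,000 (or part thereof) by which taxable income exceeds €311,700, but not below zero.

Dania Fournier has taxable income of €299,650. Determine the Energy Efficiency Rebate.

Energy Efficiency Rebate: €299,650 is at or below the €311,700 threshold, so the full €2,470 applies.

€2,470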